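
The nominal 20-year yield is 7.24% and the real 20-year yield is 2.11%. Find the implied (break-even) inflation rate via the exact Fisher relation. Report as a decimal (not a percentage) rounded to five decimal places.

0.05024

(1 + π) = (1 + i)/(1 + r) = 1.07240 / 1.02110 = 1.050240
Break-even inflation = 1.050240 − 1 → 0.05024.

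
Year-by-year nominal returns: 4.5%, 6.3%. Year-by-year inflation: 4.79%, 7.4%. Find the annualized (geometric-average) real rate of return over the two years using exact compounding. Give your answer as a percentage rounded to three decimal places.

-0.651%

Compound the nominal returns: 1.0450 × 1.0630 = 1.11083500.
Compound inflation: 1.0479 × 1.0740 = 1.12544460.
Deflate: 1.11083500 / 1.12544460 = 0.98701882.
Annualized real rate = 0.98701882^(1/2) − 1 = -0.6512% → -0.651%.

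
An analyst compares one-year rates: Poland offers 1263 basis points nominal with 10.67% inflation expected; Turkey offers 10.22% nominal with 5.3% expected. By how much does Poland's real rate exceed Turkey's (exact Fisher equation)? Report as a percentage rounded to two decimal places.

-2.90%

Poland: (1 + 0.1263)/(1 + 0.1067) − 1 = 1.7710%
Turkey: (1 + 0.1022)/(1 + 0.0530) − 1 = 4.6724%
Differential = 1.7710% − 4.6724% = -2.9013% → -2.90%.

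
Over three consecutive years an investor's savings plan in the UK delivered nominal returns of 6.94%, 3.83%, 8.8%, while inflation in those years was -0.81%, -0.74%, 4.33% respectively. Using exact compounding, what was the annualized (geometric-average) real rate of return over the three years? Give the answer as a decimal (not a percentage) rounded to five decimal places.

0.05555

Compound the nominal returns: 1.0694 × 1.0383 × 1.0880 = 1.20806953.
Compound inflation: 0.9919 × 0.9926 × 1.0433 = 1.02719139.
Deflate: 1.20806953 / 1.02719139 = 1.17609001.
Annualized real rate = 1.17609001^(1/3) − 1 = 5.5553% → 0.05555.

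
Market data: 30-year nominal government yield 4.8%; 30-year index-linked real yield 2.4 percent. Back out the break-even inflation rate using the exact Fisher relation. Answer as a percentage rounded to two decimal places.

2.34%

(1 + π) = (1 + i)/(1 + r) = 1.04800 / 1.02400 = 1.023438
Break-even inflation = 1.023438 − 1 → 2.34%.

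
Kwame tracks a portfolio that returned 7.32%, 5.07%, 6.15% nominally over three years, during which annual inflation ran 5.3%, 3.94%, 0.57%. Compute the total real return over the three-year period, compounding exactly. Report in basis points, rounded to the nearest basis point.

Compound the nominal returns: 1.0732 × 1.0507 × 1.0615 = 1.196959.
Compound inflation: 1.0530 × 1.0394 × 1.0057 = 1.100727.
Deflate: 1.196959 / 1.100727 = 1.087426.
Total real return = 1.087426 − 1 → 874 basis points.

874 basis points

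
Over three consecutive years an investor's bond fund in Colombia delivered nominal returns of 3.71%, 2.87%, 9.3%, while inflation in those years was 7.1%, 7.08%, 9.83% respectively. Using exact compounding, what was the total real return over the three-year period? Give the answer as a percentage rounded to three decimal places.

Compound the nominal returns: 1.0371 × 1.0287 × 1.0930 = 1.166083.
Compound inflation: 1.0710 × 1.0708 × 1.0983 = 1.259560.
Deflate: 1.166083 / 1.259560 = 0.925786.
Total real return = 0.925786 − 1 → -7.421%.

-7.421%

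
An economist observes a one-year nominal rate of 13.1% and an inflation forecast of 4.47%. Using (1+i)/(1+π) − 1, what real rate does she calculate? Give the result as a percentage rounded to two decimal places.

8.26%

By the Fisher equation, 1 + r = (1 + i)/(1 + π).
1 + r = 1.13100 / 1.04470 = 1.082607
r = 1.082607 − 1 = 8.2607%, i.e. 8.26%.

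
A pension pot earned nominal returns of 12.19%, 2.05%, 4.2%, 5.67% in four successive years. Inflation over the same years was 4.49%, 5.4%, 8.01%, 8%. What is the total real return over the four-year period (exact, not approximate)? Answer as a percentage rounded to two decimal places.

-1.87%

Compound the nominal returns: 1.1219 × 1.0205 × 1.0420 × 1.0567 = 1.260627.
Compound inflation: 1.0449 × 1.0540 × 1.0801 × 1.0800 = 1.284704.
Deflate: 1.260627 / 1.284704 = 0.981259.
Total real return = 0.981259 − 1 → -1.87%.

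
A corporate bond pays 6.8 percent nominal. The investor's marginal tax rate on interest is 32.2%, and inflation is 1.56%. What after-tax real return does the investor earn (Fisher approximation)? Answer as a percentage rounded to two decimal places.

3.05%

After-tax nominal return = 6.8% × (1 − 0.322) = 4.6104%.
r ≈ 4.6104% − 1.56% → 3.05%.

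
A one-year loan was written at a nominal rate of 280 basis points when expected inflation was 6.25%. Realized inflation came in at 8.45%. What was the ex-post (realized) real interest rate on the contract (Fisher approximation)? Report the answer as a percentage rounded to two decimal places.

-5.65%

Ex-post: 2.8% − 8.45% = -5.650%
So the realized real rate is -5.65%.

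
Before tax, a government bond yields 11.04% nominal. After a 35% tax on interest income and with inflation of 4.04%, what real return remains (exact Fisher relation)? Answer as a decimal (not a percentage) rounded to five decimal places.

After-tax nominal return = 11.04% × (1 − 0.35) = 7.1760%.
1 + r = 1.07176 / 1.04040 = 1.030142
After-tax real rate = 1.030142 − 1 → 0.03014.

0.03014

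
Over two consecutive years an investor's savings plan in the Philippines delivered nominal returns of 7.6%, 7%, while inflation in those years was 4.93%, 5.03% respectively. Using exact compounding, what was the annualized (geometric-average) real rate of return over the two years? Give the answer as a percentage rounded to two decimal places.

2.21%

Compound the nominal returns: 1.0760 × 1.0700 = 1.15132000.
Compound inflation: 1.0493 × 1.0503 = 1.10207979.
Deflate: 1.15132000 / 1.10207979 = 1.04467935.
Annualized real rate = 1.04467935^(1/2) − 1 = 2.2096% → 2.21%.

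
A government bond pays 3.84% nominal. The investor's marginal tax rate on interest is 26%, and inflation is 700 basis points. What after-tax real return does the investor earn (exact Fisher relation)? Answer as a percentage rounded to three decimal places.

After-tax nominal return = 3.84% × (1 − 0.26) = 2.8416%.
1 + r = 1.028416 / 1.07000 = 0.961136
After-tax real rate = 0.961136 − 1 → -3.886%.

-3.886%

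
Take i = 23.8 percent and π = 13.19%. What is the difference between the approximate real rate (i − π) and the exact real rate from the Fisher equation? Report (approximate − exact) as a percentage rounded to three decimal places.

Approximate: r ≈ 23.800% − 13.190% = 10.6100%
Exact: (1 + 0.2380)/(1 + 0.1319) − 1 = 9.3736%
Error = 10.6100% − 9.3736% = 1.2364% → 1.236%.

1.236%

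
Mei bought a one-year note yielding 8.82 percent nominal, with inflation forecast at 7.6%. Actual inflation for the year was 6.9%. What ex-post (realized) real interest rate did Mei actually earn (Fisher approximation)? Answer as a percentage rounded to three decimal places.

Ex-post: 8.82% − 6.9% = 1.920%
So the realized real rate is 1.920%.

1.920%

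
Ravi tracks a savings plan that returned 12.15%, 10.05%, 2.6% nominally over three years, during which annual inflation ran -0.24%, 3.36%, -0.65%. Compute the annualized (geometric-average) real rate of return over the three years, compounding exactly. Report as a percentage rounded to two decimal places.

7.32%

Compound the nominal returns: 1.1215 × 1.1005 × 1.0260 = 1.26630023.
Compound inflation: 0.9976 × 1.0336 × 0.9935 = 1.02441708.
Deflate: 1.26630023 / 1.02441708 = 1.23611784.
Annualized real rate = 1.23611784^(1/3) − 1 = 7.3215% → 7.32%.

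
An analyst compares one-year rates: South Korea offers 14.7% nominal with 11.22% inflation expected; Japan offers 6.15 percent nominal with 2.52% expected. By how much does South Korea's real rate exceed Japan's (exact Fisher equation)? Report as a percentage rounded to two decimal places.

South Korea: (1 + 0.1470)/(1 + 0.1122) − 1 = 3.1289%
Japan: (1 + 0.0615)/(1 + 0.0252) − 1 = 3.5408%
Differential = 3.1289% − 3.5408% = -0.4118% → -0.41%.

-0.41%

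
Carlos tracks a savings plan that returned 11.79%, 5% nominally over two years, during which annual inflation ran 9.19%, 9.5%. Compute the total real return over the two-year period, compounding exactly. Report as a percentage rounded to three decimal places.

-1.826%

Nominal growth factor = 1.1179 × 1.0500 = 1.173795
Price-level growth factor = 1.0919 × 1.0950 = 1.195631
Real growth factor = 1.173795 / 1.195631 = 0.981737
Total real return = 0.981737 − 1 → -1.826%.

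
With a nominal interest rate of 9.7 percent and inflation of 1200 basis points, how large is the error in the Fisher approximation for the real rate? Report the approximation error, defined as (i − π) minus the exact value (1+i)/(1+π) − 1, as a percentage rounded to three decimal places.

-0.246%

Approximate: r ≈ 9.700% − 12.000% = -2.3000%
Exact: (1 + 0.0970)/(1 + 0.1200) − 1 = -2.0536%
Error = -2.3000% − (-2.0536%) = -0.2464% → -0.246%.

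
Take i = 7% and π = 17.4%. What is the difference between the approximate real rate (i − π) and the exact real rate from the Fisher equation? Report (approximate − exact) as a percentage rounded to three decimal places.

-1.541%

Approximate: r ≈ 7.000% − 17.400% = -10.4000%
Exact: (1 + 0.0700)/(1 + 0.1740) − 1 = -8.8586%
Error = -10.4000% − (-8.8586%) = -1.5414% → -1.541%.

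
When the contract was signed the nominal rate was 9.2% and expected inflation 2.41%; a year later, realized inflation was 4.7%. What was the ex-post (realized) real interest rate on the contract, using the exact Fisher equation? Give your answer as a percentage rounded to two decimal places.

Ex-post: (1 + 0.0920)/(1 + 0.0470) − 1 = 4.2980%
So the realized real rate is 4.30%.

4.30%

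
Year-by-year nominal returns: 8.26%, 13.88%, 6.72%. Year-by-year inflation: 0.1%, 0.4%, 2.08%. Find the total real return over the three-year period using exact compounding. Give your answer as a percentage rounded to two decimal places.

Compound the nominal returns: 1.0826 × 1.1388 × 1.0672 = 1.315713.
Compound inflation: 1.0010 × 1.0040 × 1.0208 = 1.025908.
Deflate: 1.315713 / 1.025908 = 1.282487.
Total real return = 1.282487 − 1 → 28.25%.

28.25%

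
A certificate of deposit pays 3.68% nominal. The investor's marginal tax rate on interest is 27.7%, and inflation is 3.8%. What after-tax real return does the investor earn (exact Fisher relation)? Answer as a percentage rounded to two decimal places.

After-tax nominal return = 3.68% × (1 − 0.277) = 2.66064%.
1 + r = 1.0266064 / 1.03800 = 0.989024
After-tax real rate = 0.989024 − 1 → -1.10%.

-1.10%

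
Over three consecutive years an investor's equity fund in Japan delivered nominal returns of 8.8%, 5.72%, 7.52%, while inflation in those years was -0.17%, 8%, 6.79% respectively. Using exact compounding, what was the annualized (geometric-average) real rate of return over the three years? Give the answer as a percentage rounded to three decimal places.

Compound the nominal returns: 1.0880 × 1.0572 × 1.0752 = 1.23673117.
Compound inflation: 0.9983 × 1.0800 × 1.0679 = 1.15137134.
Deflate: 1.23673117 / 1.15137134 = 1.07413753.
Annualized real rate = 1.07413753^(1/3) − 1 = 2.4126% → 2.413%.

2.413%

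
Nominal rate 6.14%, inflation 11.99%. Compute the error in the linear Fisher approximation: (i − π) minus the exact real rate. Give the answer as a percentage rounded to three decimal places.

-0.626%

Approximate: r ≈ 6.140% − 11.990% = -5.8500%
Exact: (1 + 0.0614)/(1 + 0.1199) − 1 = -5.2237%
Error = -5.8500% − (-5.2237%) = -0.6263% → -0.626%.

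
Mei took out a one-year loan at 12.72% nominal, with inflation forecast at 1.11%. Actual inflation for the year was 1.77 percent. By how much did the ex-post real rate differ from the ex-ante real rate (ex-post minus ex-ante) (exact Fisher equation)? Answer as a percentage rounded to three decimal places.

Ex-ante: (1 + 0.1272)/(1 + 0.0111) − 1 = 11.4825%
Ex-post: (1 + 0.1272)/(1 + 0.0177) − 1 = 10.7596%
Difference (ex-post − ex-ante) = -0.7230% → -0.723%.

-0.723%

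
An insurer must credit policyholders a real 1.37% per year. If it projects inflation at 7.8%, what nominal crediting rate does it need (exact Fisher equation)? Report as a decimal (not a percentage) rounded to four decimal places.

0.0928

(1 + i) = (1 + r)(1 + π) = 1.01370 × 1.07800 = 1.0927686
i = 1.0927686 − 1, so the required nominal rate is 0.0928.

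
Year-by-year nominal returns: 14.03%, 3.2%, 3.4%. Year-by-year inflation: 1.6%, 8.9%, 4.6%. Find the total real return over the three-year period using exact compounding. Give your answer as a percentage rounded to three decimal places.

5.140%

Compound the nominal returns: 1.1403 × 1.0320 × 1.0340 = 1.2168004.
Compound inflation: 1.0160 × 1.0890 × 1.0460 = 1.1573195.
Deflate: 1.2168004 / 1.1573195 = 1.0513954.
Total real return = 1.0513954 − 1 → 5.140%.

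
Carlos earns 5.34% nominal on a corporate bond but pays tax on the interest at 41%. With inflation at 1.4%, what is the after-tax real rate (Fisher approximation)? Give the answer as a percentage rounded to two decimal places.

After-tax nominal return = 5.34% × (1 − 0.41) = 3.1506%.
r ≈ 3.1506% − 1.4% → 1.75%.

1.75%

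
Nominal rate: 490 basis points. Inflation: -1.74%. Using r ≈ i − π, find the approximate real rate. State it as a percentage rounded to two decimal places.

r ≈ i − π = 4.9% − (-1.74%) = 6.64%.

6.64%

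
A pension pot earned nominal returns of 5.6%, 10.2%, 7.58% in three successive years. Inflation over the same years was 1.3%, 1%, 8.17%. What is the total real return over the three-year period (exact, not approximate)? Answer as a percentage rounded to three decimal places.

13.120%

Compound the nominal returns: 1.0560 × 1.1020 × 1.0758 = 1.251921.
Compound inflation: 1.0130 × 1.0100 × 1.0817 = 1.106720.
Deflate: 1.251921 / 1.106720 = 1.131200.
Total real return = 1.131200 − 1 → 13.120%.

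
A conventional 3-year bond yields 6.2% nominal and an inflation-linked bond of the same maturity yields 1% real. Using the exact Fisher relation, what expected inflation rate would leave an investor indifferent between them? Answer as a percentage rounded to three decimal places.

(1 + π) = (1 + i)/(1 + r) = 1.06200 / 1.01000 = 1.0514851
Break-even inflation = 1.0514851 − 1 → 5.149%.

5.149%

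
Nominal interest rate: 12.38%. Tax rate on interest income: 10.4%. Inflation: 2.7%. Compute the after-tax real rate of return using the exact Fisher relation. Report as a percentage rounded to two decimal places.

8.17%

After-tax nominal return = 12.38% × (1 − 0.104) = 11.09248%.
1 + r = 1.1109248 / 1.02700 = 1.081718
After-tax real rate = 1.081718 − 1 → 8.17%.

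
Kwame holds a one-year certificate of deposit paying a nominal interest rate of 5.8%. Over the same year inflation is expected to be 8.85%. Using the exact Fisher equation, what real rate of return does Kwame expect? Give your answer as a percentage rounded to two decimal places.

1 + r = 1.05800 / 1.08850 = 0.971980
r = 0.971980 − 1 = -2.8020%, i.e. -2.80%.

-2.80%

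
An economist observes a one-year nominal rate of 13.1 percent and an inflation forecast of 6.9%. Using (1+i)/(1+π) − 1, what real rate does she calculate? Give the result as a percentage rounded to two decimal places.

5.80%

By the Fisher relation, 1 + r = (1 + i)/(1 + π).
1 + r = 1.13100 / 1.06900 = 1.057998
r = 1.057998 − 1 = 5.7998%, i.e. 5.80%.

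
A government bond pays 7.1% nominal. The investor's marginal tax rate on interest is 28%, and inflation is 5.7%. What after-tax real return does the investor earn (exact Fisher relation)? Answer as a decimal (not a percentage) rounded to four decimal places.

After-tax nominal return = 7.1% × (1 − 0.28) = 5.1120%.
1 + r = 1.05112 / 1.05700 = 0.994437
After-tax real rate = 0.994437 − 1 → -0.0056.

-0.0056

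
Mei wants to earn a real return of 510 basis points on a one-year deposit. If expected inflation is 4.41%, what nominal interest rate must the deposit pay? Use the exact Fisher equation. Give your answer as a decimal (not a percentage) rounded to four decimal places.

(1 + i) = (1 + r)(1 + π) = 1.05100 × 1.04410 = 1.0973491
i = 1.0973491 − 1, so the required nominal rate is 0.0973.

0.0973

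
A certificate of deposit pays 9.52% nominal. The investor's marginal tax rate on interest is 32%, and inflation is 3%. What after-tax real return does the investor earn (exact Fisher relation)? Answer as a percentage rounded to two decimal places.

After-tax nominal return = 9.52% × (1 − 0.32) = 6.4736%.
1 + r = 1.064736 / 1.03000 = 1.033724
After-tax real rate = 1.033724 − 1 → 3.37%.

3.37%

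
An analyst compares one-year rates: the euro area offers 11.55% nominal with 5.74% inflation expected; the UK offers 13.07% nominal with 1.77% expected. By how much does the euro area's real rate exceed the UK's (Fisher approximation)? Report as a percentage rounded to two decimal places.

The euro area: 11.55% − 5.74% = 5.810%
The UK: 13.07% − 1.77% = 11.300%
Differential = -5.490% → -5.49%.

-5.49%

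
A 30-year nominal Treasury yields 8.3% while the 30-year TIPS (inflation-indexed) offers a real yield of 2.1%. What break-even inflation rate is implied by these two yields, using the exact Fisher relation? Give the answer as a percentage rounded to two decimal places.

(1 + π) = (1 + i)/(1 + r) = 1.08300 / 1.02100 = 1.060725
Break-even inflation = 1.060725 − 1 → 6.07%.

6.07%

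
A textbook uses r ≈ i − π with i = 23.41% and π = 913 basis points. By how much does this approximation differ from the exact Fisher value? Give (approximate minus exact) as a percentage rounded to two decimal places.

Approximate: r ≈ 23.410% − 9.130% = 14.2800%
Exact: (1 + 0.2341)/(1 + 0.0913) − 1 = 13.0853%
Error = 14.2800% − 13.0853% = 1.1947% → 1.19%.

1.19%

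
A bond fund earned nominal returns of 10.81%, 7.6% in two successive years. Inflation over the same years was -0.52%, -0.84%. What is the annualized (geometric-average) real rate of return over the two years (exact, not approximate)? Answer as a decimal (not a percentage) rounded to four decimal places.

Compound the nominal returns: 1.1081 × 1.0760 = 1.19231560.
Compound inflation: 0.9948 × 0.9916 = 0.98644368.
Deflate: 1.19231560 / 0.98644368 = 1.20870114.
Annualized real rate = 1.20870114^(1/2) − 1 = 9.9409% → 0.0994.

0.0994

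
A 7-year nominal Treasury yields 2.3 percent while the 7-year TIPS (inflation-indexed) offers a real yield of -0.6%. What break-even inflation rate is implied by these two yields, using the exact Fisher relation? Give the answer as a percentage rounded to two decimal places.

2.92%

(1 + π) = (1 + i)/(1 + r) = 1.02300 / 0.99400 = 1.029175
Break-even inflation = 1.029175 − 1 → 2.92%.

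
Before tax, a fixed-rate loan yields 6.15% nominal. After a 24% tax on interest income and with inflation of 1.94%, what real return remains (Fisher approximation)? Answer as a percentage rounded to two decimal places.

After-tax nominal return = 6.15% × (1 − 0.24) = 4.6740%.
r ≈ 4.6740% − 1.94% → 2.73%.

2.73%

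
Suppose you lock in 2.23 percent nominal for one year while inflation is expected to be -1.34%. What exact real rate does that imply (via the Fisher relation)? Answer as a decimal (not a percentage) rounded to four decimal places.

0.0362

1 + r = 1.02230 / 0.98660 = 1.036185
r = 1.036185 − 1 = 3.6185%, i.e. 0.0362.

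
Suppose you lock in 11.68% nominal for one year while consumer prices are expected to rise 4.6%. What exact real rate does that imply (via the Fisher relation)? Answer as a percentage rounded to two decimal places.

1 + r = 1.11680 / 1.04600 = 1.067686
r = 1.067686 − 1 = 6.7686%, i.e. 6.77%.

6.77%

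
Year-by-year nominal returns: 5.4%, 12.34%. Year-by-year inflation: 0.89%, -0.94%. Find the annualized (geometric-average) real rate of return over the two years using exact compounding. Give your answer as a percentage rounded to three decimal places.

8.846%

Compound the nominal returns: 1.0540 × 1.1234 = 1.184063600.
Compound inflation: 1.0089 × 0.9906 = 0.999416340.
Deflate: 1.184063600 / 0.999416340 = 1.184755094.
Annualized real rate = 1.184755094^(1/2) − 1 = 8.84646% → 8.846%.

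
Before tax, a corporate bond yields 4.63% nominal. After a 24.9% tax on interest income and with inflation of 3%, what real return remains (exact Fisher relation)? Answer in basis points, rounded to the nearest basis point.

After-tax nominal return = 4.63% × (1 − 0.249) = 3.47713%.
1 + r = 1.0347713 / 1.03000 = 1.004632
After-tax real rate = 1.004632 − 1 → 46 basis points.

46 basis points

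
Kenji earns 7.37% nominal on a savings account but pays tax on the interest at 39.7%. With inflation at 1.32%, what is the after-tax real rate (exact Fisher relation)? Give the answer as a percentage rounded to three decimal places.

3.083%

After-tax nominal return = 7.37% × (1 − 0.397) = 4.44411%.
1 + r = 1.0444411 / 1.01320 = 1.030834
After-tax real rate = 1.030834 − 1 → 3.083%.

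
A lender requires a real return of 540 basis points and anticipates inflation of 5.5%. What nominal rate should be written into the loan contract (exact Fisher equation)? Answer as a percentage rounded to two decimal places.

(1 + i) = (1 + r)(1 + π) = 1.05400 × 1.05500 = 1.11197
i = 1.11197 − 1, so the required nominal rate is 11.20%.

11.20%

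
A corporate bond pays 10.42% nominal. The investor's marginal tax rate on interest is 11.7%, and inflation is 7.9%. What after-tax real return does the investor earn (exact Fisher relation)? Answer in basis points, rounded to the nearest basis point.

After-tax nominal return = 10.42% × (1 − 0.117) = 9.20086%.
1 + r = 1.0920086 / 1.07900 = 1.012056
After-tax real rate = 1.012056 − 1 → 121 basis points.

121 basis points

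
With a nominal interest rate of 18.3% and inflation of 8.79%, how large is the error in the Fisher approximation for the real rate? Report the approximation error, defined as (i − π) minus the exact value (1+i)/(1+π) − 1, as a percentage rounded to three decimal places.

Approximate: r ≈ 18.300% − 8.790% = 9.5100%
Exact: (1 + 0.1830)/(1 + 0.0879) − 1 = 8.7416%
Error = 9.5100% − 8.7416% = 0.7684% → 0.768%.

0.768%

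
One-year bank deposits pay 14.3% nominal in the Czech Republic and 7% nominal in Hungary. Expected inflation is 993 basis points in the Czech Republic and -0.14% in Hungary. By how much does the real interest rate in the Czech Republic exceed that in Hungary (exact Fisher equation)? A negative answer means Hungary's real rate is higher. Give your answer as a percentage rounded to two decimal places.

The Czech Republic: (1 + 0.1430)/(1 + 0.0993) − 1 = 3.9753%
Hungary: (1 + 0.0700)/(1 − 0.0014) − 1 = 7.1500%
Differential = 3.9753% − 7.1500% = -3.1748% → -3.17%.

-3.17%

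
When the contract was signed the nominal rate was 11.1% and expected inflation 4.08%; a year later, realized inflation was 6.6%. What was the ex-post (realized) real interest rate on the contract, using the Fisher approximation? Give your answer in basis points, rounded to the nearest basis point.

450 basis points

Ex-post: 11.1% − 6.6% = 4.500%
So the realized real rate is 450 basis points.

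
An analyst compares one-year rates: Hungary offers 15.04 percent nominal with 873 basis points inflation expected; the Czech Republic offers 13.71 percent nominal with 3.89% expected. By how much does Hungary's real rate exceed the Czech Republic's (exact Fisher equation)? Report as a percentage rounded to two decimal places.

-3.65%

Hungary: (1 + 0.1504)/(1 + 0.0873) − 1 = 5.8034%
The Czech Republic: (1 + 0.1371)/(1 + 0.0389) − 1 = 9.4523%
Differential = 5.8034% − 9.4523% = -3.6489% → -3.65%.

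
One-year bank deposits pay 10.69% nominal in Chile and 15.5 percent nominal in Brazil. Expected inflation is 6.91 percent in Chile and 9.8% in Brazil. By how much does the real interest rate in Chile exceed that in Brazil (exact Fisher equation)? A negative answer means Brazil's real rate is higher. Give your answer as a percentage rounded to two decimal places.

Chile: (1 + 0.1069)/(1 + 0.0691) − 1 = 3.5357%
Brazil: (1 + 0.1550)/(1 + 0.0980) − 1 = 5.1913%
Differential = 3.5357% − 5.1913% = -1.6556% → -1.66%.

-1.66%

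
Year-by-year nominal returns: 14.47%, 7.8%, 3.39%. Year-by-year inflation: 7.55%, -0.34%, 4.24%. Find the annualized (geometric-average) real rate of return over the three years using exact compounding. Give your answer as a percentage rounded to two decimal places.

Compound the nominal returns: 1.1447 × 1.0780 × 1.0339 = 1.27581875.
Compound inflation: 1.0755 × 0.9966 × 1.0424 = 1.11728946.
Deflate: 1.27581875 / 1.11728946 = 1.14188739.
Annualized real rate = 1.14188739^(1/3) − 1 = 4.5220% → 4.52%.

4.52%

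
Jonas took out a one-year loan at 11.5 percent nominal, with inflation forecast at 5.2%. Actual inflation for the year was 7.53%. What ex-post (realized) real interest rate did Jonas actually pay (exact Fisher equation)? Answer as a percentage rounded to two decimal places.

Ex-post: (1 + 0.1150)/(1 + 0.0753) − 1 = 3.6920%
So the realized real rate is 3.69%.

3.69%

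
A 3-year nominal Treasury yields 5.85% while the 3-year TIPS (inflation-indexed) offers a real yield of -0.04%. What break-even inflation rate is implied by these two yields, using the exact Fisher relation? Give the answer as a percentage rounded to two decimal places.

(1 + π) = (1 + i)/(1 + r) = 1.05850 / 0.99960 = 1.058924
Break-even inflation = 1.058924 − 1 → 5.89%.

5.89%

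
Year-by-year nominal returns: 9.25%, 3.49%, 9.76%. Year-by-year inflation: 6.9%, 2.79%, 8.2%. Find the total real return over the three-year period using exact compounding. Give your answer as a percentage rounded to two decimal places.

Nominal growth factor = 1.0925 × 1.0349 × 1.0976 = 1.240978
Price-level growth factor = 1.0690 × 1.0279 × 1.0820 = 1.188929
Real growth factor = 1.240978 / 1.188929 = 1.043778
Total real return = 1.043778 − 1 → 4.38%.

4.38%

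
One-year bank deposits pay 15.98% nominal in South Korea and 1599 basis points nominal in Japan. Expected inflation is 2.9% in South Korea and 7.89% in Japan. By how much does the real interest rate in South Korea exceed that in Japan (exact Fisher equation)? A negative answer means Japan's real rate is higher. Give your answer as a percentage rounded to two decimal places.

5.20%

South Korea: (1 + 0.1598)/(1 + 0.0290) − 1 = 12.7114%
Japan: (1 + 0.1599)/(1 + 0.0789) − 1 = 7.5076%
Differential = 12.7114% − 7.5076% = 5.2037% → 5.20%.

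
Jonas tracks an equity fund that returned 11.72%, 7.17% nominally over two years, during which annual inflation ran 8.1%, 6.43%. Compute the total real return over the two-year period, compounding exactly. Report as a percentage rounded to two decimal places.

4.07%

Compound the nominal returns: 1.1172 × 1.0717 = 1.197303.
Compound inflation: 1.0810 × 1.0643 = 1.150508.
Deflate: 1.197303 / 1.150508 = 1.040673.
Total real return = 1.040673 − 1 → 4.07%.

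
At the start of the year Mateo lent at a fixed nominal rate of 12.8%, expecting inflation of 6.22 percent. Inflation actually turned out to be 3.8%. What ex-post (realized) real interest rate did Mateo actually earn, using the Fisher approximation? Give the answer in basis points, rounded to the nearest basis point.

Ex-post: 12.8% − 3.8% = 9.000%
So the realized real rate is 900 basis points.

900 basis points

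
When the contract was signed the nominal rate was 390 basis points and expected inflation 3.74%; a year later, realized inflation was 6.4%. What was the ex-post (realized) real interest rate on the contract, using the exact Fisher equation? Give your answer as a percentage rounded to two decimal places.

-2.35%

Ex-post: (1 + 0.0390)/(1 + 0.0640) − 1 = -2.3496%
So the realized real rate is -2.35%.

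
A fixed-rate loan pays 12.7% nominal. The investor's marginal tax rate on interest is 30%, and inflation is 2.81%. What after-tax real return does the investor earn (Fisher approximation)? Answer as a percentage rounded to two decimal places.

6.08%

After-tax nominal return = 12.7% × (1 − 0.3) = 8.8900%.
r ≈ 8.8900% − 2.81% → 6.08%.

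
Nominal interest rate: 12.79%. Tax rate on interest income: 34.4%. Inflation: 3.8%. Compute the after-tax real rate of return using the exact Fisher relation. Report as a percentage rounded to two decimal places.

After-tax nominal return = 12.79% × (1 − 0.344) = 8.39024%.
1 + r = 1.0839024 / 1.03800 = 1.044222
After-tax real rate = 1.044222 − 1 → 4.42%.

4.42%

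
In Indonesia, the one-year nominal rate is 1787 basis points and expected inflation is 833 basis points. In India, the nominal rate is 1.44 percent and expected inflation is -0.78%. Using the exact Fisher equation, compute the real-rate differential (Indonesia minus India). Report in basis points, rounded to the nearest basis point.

Indonesia: (1 + 0.1787)/(1 + 0.0833) − 1 = 8.8064%
India: (1 + 0.0144)/(1 − 0.0078) − 1 = 2.2375%
Differential = 8.8064% − 2.2375% = 6.5690% → 657 basis points.

657 basis points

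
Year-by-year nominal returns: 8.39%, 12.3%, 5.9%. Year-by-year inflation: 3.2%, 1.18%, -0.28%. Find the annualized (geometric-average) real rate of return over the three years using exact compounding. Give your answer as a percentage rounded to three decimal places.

7.375%

Compound the nominal returns: 1.0839 × 1.1230 × 1.0590 = 1.28903566.
Compound inflation: 1.0320 × 1.0118 × 0.9972 = 1.04125390.
Deflate: 1.28903566 / 1.04125390 = 1.23796478.
Annualized real rate = 1.23796478^(1/3) − 1 = 7.3749% → 7.375%.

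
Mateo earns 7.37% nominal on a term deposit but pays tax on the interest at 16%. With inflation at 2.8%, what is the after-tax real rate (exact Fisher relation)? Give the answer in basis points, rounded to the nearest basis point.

330 basis points

After-tax nominal return = 7.37% × (1 − 0.16) = 6.1908%.
1 + r = 1.061908 / 1.02800 = 1.032984
After-tax real rate = 1.032984 − 1 → 330 basis points.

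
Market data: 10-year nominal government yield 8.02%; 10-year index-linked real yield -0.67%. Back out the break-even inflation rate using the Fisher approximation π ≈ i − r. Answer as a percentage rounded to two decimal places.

π ≈ i − r = 8.02% − (-0.67%) → 8.69%.

8.69%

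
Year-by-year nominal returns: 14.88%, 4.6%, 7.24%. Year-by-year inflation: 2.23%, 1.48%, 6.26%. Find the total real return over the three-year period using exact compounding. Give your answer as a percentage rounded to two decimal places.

16.90%

Nominal growth factor = 1.1488 × 1.0460 × 1.0724 = 1.288644
Price-level growth factor = 1.0223 × 1.0148 × 1.0626 = 1.102373
Real growth factor = 1.288644 / 1.102373 = 1.168972
Total real return = 1.168972 − 1 → 16.90%.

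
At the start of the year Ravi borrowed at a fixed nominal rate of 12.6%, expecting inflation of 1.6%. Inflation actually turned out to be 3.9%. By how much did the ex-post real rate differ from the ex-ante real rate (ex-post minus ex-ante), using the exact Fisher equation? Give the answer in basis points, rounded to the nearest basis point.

-245 basis points

Ex-ante: (1 + 0.1260)/(1 + 0.0160) − 1 = 10.8268%
Ex-post: (1 + 0.1260)/(1 + 0.0390) − 1 = 8.3734%
Difference (ex-post − ex-ante) = -2.4533% → -245 basis points.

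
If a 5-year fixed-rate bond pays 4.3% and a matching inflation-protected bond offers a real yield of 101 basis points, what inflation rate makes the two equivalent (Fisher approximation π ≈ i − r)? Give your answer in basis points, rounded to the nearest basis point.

329 basis points

π ≈ i − r = 4.3% − 1.01% → 329 basis points.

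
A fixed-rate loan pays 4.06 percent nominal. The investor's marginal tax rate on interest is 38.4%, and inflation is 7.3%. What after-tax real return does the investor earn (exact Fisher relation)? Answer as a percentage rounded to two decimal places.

After-tax nominal return = 4.06% × (1 − 0.384) = 2.50096%.
1 + r = 1.0250096 / 1.07300 = 0.955275
After-tax real rate = 0.955275 − 1 → -4.47%.

-4.47%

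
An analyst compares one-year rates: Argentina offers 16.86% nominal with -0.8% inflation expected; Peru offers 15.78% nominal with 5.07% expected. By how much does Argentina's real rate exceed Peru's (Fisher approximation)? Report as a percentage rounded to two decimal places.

6.95%

Argentina: 16.86% − (-0.8%) = 17.660%
Peru: 15.78% − 5.07% = 10.710%
Differential = 6.950% → 6.95%.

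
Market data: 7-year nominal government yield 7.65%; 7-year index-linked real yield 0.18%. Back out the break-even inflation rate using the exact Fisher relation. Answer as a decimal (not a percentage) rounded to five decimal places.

(1 + π) = (1 + i)/(1 + r) = 1.07650 / 1.00180 = 1.074566
Break-even inflation = 1.074566 − 1 → 0.07457.

0.07457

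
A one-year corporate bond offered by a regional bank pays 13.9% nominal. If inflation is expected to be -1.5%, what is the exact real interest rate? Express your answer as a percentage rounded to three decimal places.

15.635%

By the Fisher relation, 1 + r = (1 + i)/(1 + π).
1 + r = 1.13900 / 0.98500 = 1.1563452
r = 1.1563452 − 1 = 15.63452%, i.e. 15.635%.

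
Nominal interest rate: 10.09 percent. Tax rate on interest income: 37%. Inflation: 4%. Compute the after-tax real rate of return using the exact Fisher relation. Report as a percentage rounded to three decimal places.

After-tax nominal return = 10.09% × (1 − 0.37) = 6.3567%.
1 + r = 1.063567 / 1.04000 = 1.022661
After-tax real rate = 1.022661 − 1 → 2.266%.

2.266%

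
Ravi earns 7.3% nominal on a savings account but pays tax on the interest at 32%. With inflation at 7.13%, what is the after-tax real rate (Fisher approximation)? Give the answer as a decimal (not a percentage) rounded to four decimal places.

After-tax nominal return = 7.3% × (1 − 0.32) = 4.9640%.
r ≈ 4.9640% − 7.13% → -0.0217.

-0.0217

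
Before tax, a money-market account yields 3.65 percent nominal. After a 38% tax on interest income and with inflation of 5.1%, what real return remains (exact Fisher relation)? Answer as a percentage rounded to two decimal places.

After-tax nominal return = 3.65% × (1 − 0.38) = 2.2630%.
1 + r = 1.02263 / 1.05100 = 0.973007
After-tax real rate = 0.973007 − 1 → -2.70%.

-2.70%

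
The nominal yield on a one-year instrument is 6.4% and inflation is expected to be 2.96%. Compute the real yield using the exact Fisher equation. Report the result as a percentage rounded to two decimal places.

3.34%

By the Fisher equation, 1 + r = (1 + i)/(1 + π).
1 + r = 1.06400 / 1.02960 = 1.033411
r = 1.033411 − 1 = 3.3411%, i.e. 3.34%.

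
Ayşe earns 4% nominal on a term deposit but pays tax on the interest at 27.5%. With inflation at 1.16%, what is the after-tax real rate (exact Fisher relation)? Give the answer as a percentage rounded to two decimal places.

1.72%

After-tax nominal return = 4% × (1 − 0.275) = 2.9000%.
1 + r = 1.02900 / 1.01160 = 1.017200
After-tax real rate = 1.017200 − 1 → 1.72%.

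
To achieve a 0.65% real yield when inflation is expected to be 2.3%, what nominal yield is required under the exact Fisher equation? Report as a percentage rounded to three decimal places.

2.965%

(1 + i) = (1 + r)(1 + π) = 1.00650 × 1.02300 = 1.0296495
i = 1.0296495 − 1, so the required nominal rate is 2.965%.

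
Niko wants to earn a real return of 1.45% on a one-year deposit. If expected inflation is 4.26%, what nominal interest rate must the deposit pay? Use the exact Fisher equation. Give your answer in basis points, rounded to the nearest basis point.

(1 + i) = (1 + r)(1 + π) = 1.01450 × 1.04260 = 1.0577177
i = 1.0577177 − 1, so the required nominal rate is 577 basis points.

577 basis points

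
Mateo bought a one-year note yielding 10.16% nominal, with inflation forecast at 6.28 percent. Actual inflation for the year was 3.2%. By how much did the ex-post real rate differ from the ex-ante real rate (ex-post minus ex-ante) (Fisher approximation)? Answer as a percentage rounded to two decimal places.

3.08%

Ex-ante: 10.16% − 6.28% = 3.880%
Ex-post: 10.16% − 3.2% = 6.960%
Difference (ex-post − ex-ante) = 3.0800% → 3.08%.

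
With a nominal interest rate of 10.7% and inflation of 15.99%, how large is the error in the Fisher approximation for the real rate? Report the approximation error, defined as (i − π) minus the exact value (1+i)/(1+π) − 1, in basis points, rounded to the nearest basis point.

-73 basis points

Approximate: r ≈ 10.700% − 15.990% = -5.2900%
Exact: (1 + 0.1070)/(1 + 0.1599) − 1 = -4.5607%
Error = -5.2900% − (-4.5607%) = -0.7293% → -73 basis points.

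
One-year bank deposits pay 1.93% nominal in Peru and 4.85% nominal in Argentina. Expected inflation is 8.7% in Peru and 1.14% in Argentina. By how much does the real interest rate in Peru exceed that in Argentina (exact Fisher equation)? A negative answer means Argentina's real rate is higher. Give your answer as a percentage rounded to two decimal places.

Peru: (1 + 0.0193)/(1 + 0.0870) − 1 = -6.2282%
Argentina: (1 + 0.0485)/(1 + 0.0114) − 1 = 3.6682%
Differential = -6.2282% − 3.6682% = -9.8963% → -9.90%.

-9.90%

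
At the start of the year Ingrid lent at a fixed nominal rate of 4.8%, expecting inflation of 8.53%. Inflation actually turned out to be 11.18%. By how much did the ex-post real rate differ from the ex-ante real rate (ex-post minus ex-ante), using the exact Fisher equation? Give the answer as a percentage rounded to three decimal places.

-2.302%

Ex-ante: (1 + 0.0480)/(1 + 0.0853) − 1 = -3.4368%
Ex-post: (1 + 0.0480)/(1 + 0.1118) − 1 = -5.7384%
Difference (ex-post − ex-ante) = -2.3016% → -2.302%.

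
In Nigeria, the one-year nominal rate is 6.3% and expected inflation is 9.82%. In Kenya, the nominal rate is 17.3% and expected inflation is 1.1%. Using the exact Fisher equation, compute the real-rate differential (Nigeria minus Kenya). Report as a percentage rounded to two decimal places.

Nigeria: (1 + 0.0630)/(1 + 0.0982) − 1 = -3.2052%
Kenya: (1 + 0.1730)/(1 + 0.0110) − 1 = 16.0237%
Differential = -3.2052% − 16.0237% = -19.2290% → -19.23%.

-19.23%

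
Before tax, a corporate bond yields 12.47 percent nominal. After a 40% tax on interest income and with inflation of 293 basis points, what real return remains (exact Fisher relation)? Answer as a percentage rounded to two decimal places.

4.42%

After-tax nominal return = 12.47% × (1 − 0.4) = 7.4820%.
1 + r = 1.07482 / 1.02930 = 1.044224
After-tax real rate = 1.044224 − 1 → 4.42%.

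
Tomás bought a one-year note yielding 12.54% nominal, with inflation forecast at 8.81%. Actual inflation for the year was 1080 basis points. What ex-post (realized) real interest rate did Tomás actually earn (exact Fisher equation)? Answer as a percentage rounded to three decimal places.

1.570%

Ex-post: (1 + 0.1254)/(1 + 0.1080) − 1 = 1.5704%
So the realized real rate is 1.570%.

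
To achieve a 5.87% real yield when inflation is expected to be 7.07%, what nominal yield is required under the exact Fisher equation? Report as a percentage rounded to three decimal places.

13.355%

(1 + i) = (1 + r)(1 + π) = 1.05870 × 1.07070 = 1.13355009
i = 1.13355009 − 1, so the required nominal rate is 13.355%.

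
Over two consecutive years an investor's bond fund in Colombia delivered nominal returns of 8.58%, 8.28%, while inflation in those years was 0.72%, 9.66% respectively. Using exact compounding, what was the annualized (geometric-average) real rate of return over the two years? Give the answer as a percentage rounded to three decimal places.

3.173%

Compound the nominal returns: 1.0858 × 1.0828 = 1.17570424.
Compound inflation: 1.0072 × 1.0966 = 1.10449552.
Deflate: 1.17570424 / 1.10449552 = 1.06447171.
Annualized real rate = 1.06447171^(1/2) − 1 = 3.1732% → 3.173%.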